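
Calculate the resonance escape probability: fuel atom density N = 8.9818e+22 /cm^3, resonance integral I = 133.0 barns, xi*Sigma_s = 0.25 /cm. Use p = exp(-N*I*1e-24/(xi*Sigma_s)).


p = exp(-N * I * 1e-24 / (xi*Sigma_s))
p = exp(-8.9818e+22 * 133.0 * 1e-24 / 0.25)
p = 1.7702e-21

1.7702e-21


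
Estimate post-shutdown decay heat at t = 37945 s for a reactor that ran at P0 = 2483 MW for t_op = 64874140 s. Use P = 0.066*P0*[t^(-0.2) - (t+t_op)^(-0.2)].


P/P0 = 0.066 * [t^(-0.2) - (t + t_op)^(-0.2)]
P/P0 = 0.066 * [37945^(-0.2) - (37945 + 64874140)^(-0.2)]
P/P0 = 0.066 * [0.1213861 - 0.02738640] = 0.006203980
P = 2483 * 0.006203980 = 15.404 MW

15.404


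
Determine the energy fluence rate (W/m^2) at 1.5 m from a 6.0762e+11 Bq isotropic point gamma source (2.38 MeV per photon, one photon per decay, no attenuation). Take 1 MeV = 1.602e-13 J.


psi = A * E * 1.602e-13 / (4*pi*r^2)
psi = 6.0762e+11 * 2.38 * 1.602e-13 / (4*pi*1.5^2)
psi = 0.0081937 W/m^2

0.0081937


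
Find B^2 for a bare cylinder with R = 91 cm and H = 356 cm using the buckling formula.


B^2 = (2.405/R)^2 + (pi/H)^2
B^2 = (2.405/91)^2 + (pi/356)^2
B^2 = 7.7634e-04 /cm^2

7.7634e-04


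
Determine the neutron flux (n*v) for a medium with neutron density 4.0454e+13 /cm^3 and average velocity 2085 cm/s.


phi = n * v
phi = 4.0454e+13 * 2085
phi = 8.4347e+16 /cm^2/s

8.4347e+16


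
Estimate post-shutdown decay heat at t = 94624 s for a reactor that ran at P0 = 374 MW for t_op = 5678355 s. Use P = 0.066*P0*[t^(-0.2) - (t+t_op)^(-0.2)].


P/P0 = 0.066 * [t^(-0.2) - (t + t_op)^(-0.2)]
P/P0 = 0.066 * [94624^(-0.2) - (94624 + 5678355)^(-0.2)]
P/P0 = 0.066 * [0.1011113 - 0.04443447] = 0.003740671
P = 374 * 0.003740671 = 1.3990 MW

1.3990


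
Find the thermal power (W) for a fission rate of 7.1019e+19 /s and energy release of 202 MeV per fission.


P = fission_rate * E_MeV * 1.602e-13
P = 7.1019e+19 * 202 * 1.602e-13
P = 2.2982e+09 W

2.2982e+09


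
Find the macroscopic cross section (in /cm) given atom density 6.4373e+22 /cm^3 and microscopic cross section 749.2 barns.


Sigma = N * sigma_barns * 1e-24
Sigma = 6.4373e+22 * 749.2 * 1e-24
Sigma = 48.228 /cm

48.228


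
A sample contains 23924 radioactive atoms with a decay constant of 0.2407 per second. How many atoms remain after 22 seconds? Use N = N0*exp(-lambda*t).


N = N0 * exp(-lambda * t)
N = 23924 * exp(-0.2407 * 22)
N = 119.97

119.97


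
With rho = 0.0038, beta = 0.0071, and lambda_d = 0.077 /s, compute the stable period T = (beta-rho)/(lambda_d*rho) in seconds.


T = (beta - rho) / (lambda_d * rho)
T = (0.0071 - 0.0038) / (0.077 * 0.0038)
T = 11.278 s

11.278


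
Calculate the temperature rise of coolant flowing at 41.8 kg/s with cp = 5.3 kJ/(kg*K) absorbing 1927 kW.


dT = Q / (m_dot * cp)
dT = 1927 / (41.8 * 5.3)
dT = 8.6982 C

8.6982


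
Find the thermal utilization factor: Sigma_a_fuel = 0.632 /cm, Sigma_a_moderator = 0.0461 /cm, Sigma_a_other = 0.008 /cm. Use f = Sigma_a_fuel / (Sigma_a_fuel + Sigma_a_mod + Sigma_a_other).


f = Sigma_a_fuel / (Sigma_a_fuel + Sigma_a_mod + Sigma_a_other)
f = 0.632 / (0.632 + 0.0461 + 0.008)
f = 0.92115

0.92115


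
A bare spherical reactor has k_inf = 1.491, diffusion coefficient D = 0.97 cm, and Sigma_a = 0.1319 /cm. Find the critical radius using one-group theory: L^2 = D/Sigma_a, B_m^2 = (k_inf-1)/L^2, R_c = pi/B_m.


L^2 = D / Sigma_a = 0.97 / 0.1319 = 7.354056 cm^2
B_m^2 = (k_inf - 1) / L^2 = (1.491 - 1) / 7.354056 = 0.06676588 /cm^2
For a bare sphere: B_g = pi/R, so R_c = pi / sqrt(B_m^2)
R_c = pi / sqrt(0.06676588) = 12.158 cm

12.158


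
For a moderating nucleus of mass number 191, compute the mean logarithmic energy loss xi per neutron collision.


xi = 1 + (A-1)^2/(2A) * ln((A-1)/(A+1))
xi = 1 + (191-1)^2/(2*191) * ln((191-1)/(191 +1))
xi = 0.010435

0.010435


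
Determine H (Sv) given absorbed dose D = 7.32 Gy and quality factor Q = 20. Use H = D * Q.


H = D * Q
H = 7.32 * 20
H = 146.40 Sv

146.40


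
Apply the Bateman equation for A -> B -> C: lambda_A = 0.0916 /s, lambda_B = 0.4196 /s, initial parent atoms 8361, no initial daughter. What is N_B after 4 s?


N_B(t) = lambda_A * N_A0 / (lambda_B - lambda_A) * [exp(-lambda_A*t) - exp(-lambda_B*t)]
exp(-0.0916*4) = 0.6932255; exp(-0.4196*4) = 0.1866724
N_B = 0.0916 * 8361 / (0.4196 - 0.0916) * (0.6932255 - 0.1866724)
N_B = 1182.8

1182.8


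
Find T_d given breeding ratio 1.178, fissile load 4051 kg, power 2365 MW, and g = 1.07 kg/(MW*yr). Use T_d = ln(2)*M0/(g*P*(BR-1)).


Breeding gain G = BR - 1 = 1.178 - 1 = 0.178
Fissile production rate = g * P * G = 1.07 * 2365 * 0.178 = 450.4379 kg/yr
T_d = ln(2) * M0 / (g * P * G)
T_d = ln(2) * 4051 / 450.4379 = 6.2338 yr

6.2338


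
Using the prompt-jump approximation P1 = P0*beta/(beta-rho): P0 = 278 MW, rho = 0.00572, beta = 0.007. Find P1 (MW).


P1/P0 = beta / (beta - rho)
P1/P0 = 0.007 / (0.007 - 0.00572) = 5.468750
P1 = 278 * 5.468750 = 1520.3 MW

1520.3


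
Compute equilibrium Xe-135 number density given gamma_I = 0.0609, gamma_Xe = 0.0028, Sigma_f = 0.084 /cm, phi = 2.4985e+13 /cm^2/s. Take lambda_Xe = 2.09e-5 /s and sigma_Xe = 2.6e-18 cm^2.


Xe_eq = (gamma_I + gamma_Xe) * Sigma_f * phi / (lambda_Xe + sigma_Xe * phi)
Numerator = (0.0609 + 0.0028) * 0.084 * 2.4985e+13 = 1.336897e+11
Denominator = 2.09e-5 + 2.6e-18 * 2.4985e+13 = 8.586100e-05
Xe_eq = 1.336897e+11 / 8.586100e-05 = 1.5570e+15 /cm^3

1.5570e+15


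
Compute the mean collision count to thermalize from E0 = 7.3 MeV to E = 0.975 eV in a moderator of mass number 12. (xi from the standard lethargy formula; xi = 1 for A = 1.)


xi = 1 + (A-1)^2/(2A)*ln((A-1)/(A+1)) = 0.1577690 (for A = 12)
n = ln(E0/E) / xi
n = ln(7.3e6 / 0.975) / 0.1577690
n = ln(7.487179e+06) / 0.1577690 = 100.33

100.33


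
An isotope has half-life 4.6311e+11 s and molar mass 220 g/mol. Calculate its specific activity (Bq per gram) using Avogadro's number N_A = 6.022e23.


lambda = ln(2) / t_half = ln(2) / 4.6311e+11 = 1.496723e-12 /s
SA = lambda * N_A / M
SA = 1.496723e-12 * 6.022e23 / 220
SA = 4.0969e+09 Bq/g

4.0969e+09


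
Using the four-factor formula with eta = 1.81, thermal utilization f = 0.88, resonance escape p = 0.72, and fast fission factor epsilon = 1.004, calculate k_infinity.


k_inf = eta * f * p * epsilon
k_inf = 1.81 * 0.88 * 0.72 * 1.004
k_inf = 1.1514

1.1514


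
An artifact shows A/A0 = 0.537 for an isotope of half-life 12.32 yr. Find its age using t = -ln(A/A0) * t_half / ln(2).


lambda = ln(2) / t_half = ln(2) / 12.32 = 0.05626195 /yr
t = -ln(A/A0) / lambda
t = -ln(0.537) / 0.05626195
t = 11.051 yr

11.051


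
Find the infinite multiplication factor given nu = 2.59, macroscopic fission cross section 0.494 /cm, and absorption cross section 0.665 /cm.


k_inf = nu * Sigma_f / Sigma_a
k_inf = 2.59 * 0.494 / 0.665
k_inf = 1.9240

1.9240


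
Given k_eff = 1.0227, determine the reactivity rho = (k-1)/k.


rho = (k_eff - 1) / k_eff
rho = (1.0227 - 1) / 1.0227
rho = 0.022196

0.022196


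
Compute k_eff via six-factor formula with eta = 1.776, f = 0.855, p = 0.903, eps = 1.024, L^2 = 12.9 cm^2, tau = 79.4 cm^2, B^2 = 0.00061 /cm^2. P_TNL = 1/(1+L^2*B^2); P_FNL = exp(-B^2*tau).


k_inf = eta*f*p*eps = 1.776*0.855*0.903*1.024 = 1.404096
P_TNL = 1/(1 + L^2*B^2) = 1/(1 + 12.9*0.00061) = 0.9921924
P_FNL = exp(-B^2*tau) = exp(-0.00061*79.4) = 0.9527202
k_eff = k_inf * P_TNL * P_FNL = 1.404096 * 0.9921924 * 0.9527202
k_eff = 1.3273

1.3273


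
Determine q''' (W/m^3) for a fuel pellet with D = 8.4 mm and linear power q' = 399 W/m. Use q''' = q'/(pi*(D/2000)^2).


r = D / 2 / 1000 = 8.4 / 2 / 1000 = 0.0042 m
q''' = q' / (pi * r^2)
q''' = 399 / (pi * 0.0042^2)
q''' = 7.1999e+06 W/m^3

7.1999e+06


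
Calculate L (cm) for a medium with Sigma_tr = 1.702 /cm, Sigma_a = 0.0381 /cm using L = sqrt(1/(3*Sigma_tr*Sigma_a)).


D = 1 / (3 * Sigma_tr) = 1 / (3 * 1.702) = 0.1958480 cm
L = sqrt(D / Sigma_a)
L = sqrt(0.1958480 / 0.0381)
L = 2.2672 cm

2.2672


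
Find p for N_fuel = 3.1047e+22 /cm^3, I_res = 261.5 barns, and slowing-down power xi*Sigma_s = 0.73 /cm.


p = exp(-N * I * 1e-24 / (xi*Sigma_s))
p = exp(-3.1047e+22 * 261.5 * 1e-24 / 0.73)
p = 1.4789e-05

1.4789e-05


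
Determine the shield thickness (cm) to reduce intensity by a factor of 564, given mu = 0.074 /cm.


x = ln(factor) / mu
x = ln(564) / 0.074
x = 85.609 cm

85.609


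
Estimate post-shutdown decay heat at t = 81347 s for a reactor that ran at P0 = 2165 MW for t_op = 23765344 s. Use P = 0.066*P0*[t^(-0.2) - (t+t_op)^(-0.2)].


P/P0 = 0.066 * [t^(-0.2) - (t + t_op)^(-0.2)]
P/P0 = 0.066 * [81347^(-0.2) - (81347 + 23765344)^(-0.2)]
P/P0 = 0.066 * [0.1042154 - 0.03345911] = 0.004669915
P = 2165 * 0.004669915 = 10.110 MW

10.110


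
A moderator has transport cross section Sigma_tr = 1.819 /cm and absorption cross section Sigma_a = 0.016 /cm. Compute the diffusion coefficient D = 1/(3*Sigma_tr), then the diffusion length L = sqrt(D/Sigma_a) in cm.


D = 1 / (3 * Sigma_tr) = 1 / (3 * 1.819) = 0.1832509 cm
L = sqrt(D / Sigma_a)
L = sqrt(0.1832509 / 0.016)
L = 3.3843 cm

3.3843


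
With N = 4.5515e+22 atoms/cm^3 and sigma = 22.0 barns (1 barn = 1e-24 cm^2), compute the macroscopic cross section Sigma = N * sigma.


Sigma = N * sigma_barns * 1e-24
Sigma = 4.5515e+22 * 22.0 * 1e-24
Sigma = 1.0013 /cm

1.0013


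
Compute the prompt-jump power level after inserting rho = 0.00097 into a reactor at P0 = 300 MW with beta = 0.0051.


P1/P0 = beta / (beta - rho)
P1/P0 = 0.0051 / (0.0051 - 0.00097) = 1.234867
P1 = 300 * 1.234867 = 370.46 MW

370.46


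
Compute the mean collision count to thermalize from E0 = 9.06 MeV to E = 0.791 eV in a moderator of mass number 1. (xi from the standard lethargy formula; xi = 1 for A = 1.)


xi = 1 + (A-1)^2/(2A)*ln((A-1)/(A+1)) = 1 (for A = 1)
n = ln(E0/E) / xi
n = ln(9.06e6 / 0.791) / 1
n = ln(1.145386e+07) / 1 = 16.254

16.254


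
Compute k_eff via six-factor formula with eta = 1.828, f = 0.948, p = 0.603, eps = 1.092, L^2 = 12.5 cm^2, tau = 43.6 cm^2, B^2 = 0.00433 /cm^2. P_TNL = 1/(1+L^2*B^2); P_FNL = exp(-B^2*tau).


k_inf = eta*f*p*eps = 1.828*0.948*0.603*1.092 = 1.141102
P_TNL = 1/(1 + L^2*B^2) = 1/(1 + 12.5*0.00433) = 0.9486541
P_FNL = exp(-B^2*tau) = exp(-0.00433*43.6) = 0.8279620
k_eff = k_inf * P_TNL * P_FNL = 1.141102 * 0.9486541 * 0.8279620
k_eff = 0.89628

0.89628


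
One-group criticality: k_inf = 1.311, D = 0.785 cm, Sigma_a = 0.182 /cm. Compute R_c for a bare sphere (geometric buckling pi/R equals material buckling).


L^2 = D / Sigma_a = 0.785 / 0.182 = 4.313187 cm^2
B_m^2 = (k_inf - 1) / L^2 = (1.311 - 1) / 4.313187 = 0.07210446 /cm^2
For a bare sphere: B_g = pi/R, so R_c = pi / sqrt(B_m^2)
R_c = pi / sqrt(0.07210446) = 11.700 cm

11.700


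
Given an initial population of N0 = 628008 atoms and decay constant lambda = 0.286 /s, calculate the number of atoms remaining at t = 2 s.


N = N0 * exp(-lambda * t)
N = 628008 * exp(-0.286 * 2)
N = 354445

354445


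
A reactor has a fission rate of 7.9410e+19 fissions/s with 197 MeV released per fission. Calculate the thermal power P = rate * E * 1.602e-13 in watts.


P = fission_rate * E_MeV * 1.602e-13
P = 7.9410e+19 * 197 * 1.602e-13
P = 2.5061e+09 W

2.5061e+09


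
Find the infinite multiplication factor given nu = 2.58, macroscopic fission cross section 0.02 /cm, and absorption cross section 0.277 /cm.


k_inf = nu * Sigma_f / Sigma_a
k_inf = 2.58 * 0.02 / 0.277
k_inf = 0.18628

0.18628


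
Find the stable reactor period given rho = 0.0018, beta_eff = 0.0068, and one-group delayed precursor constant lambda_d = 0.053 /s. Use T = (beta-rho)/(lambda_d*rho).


T = (beta - rho) / (lambda_d * rho)
T = (0.0068 - 0.0018) / (0.053 * 0.0018)
T = 52.411 s

52.411


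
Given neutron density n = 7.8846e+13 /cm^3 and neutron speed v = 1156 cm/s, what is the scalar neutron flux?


phi = n * v
phi = 7.8846e+13 * 1156
phi = 9.1146e+16 /cm^2/s

9.1146e+16


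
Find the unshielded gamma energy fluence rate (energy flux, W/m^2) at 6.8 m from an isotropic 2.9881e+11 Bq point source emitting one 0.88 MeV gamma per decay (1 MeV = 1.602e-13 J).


psi = A * E * 1.602e-13 / (4*pi*r^2)
psi = 2.9881e+11 * 0.88 * 1.602e-13 / (4*pi*6.8^2)
psi = 7.2496e-05 W/m^2

7.2496e-05


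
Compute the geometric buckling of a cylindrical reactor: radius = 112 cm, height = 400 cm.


B^2 = (2.405/R)^2 + (pi/H)^2
B^2 = (2.405/112)^2 + (pi/400)^2
B^2 = 5.2278e-04 /cm^2

5.2278e-04


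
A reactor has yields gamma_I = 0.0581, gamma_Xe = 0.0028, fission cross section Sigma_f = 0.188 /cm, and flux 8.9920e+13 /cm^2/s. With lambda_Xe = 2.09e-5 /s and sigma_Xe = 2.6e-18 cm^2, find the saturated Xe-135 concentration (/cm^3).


Xe_eq = (gamma_I + gamma_Xe) * Sigma_f * phi / (lambda_Xe + sigma_Xe * phi)
Numerator = (0.0581 + 0.0028) * 0.188 * 8.9920e+13 = 1.029512e+12
Denominator = 2.09e-5 + 2.6e-18 * 8.9920e+13 = 2.546920e-04
Xe_eq = 1.029512e+12 / 2.546920e-04 = 4.0422e+15 /cm^3

4.0422e+15


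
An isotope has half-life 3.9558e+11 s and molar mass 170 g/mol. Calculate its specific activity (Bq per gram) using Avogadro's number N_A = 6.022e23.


lambda = ln(2) / t_half = ln(2) / 3.9558e+11 = 1.752230e-12 /s
SA = lambda * N_A / M
SA = 1.752230e-12 * 6.022e23 / 170
SA = 6.2070e+09 Bq/g

6.2070e+09


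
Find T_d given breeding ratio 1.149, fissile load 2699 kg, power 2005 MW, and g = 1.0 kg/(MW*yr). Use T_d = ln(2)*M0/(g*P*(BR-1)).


Breeding gain G = BR - 1 = 1.149 - 1 = 0.149
Fissile production rate = g * P * G = 1.0 * 2005 * 0.149 = 298.745 kg/yr
T_d = ln(2) * M0 / (g * P * G)
T_d = ln(2) * 2699 / 298.745 = 6.2622 yr

6.2622


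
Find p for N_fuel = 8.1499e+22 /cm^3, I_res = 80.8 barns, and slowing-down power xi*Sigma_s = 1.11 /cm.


p = exp(-N * I * 1e-24 / (xi*Sigma_s))
p = exp(-8.1499e+22 * 80.8 * 1e-24 / 1.11)
p = 0.0026517

0.0026517


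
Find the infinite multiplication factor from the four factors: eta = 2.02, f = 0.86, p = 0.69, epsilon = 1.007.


k_inf = eta * f * p * epsilon
k_inf = 2.02 * 0.86 * 0.69 * 1.007
k_inf = 1.2071

1.2071


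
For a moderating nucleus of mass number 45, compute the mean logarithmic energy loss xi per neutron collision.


xi = 1 + (A-1)^2/(2A) * ln((A-1)/(A+1))
xi = 1 + (45-1)^2/(2*45) * ln((45-1)/(45 +1))
xi = 0.043793

0.043793


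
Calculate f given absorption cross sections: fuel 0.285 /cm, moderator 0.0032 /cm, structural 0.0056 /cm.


f = Sigma_a_fuel / (Sigma_a_fuel + Sigma_a_mod + Sigma_a_other)
f = 0.285 / (0.285 + 0.0032 + 0.0056)
f = 0.97005

0.97005


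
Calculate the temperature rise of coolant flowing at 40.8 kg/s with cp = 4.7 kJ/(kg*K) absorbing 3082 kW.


dT = Q / (m_dot * cp)
dT = 3082 / (40.8 * 4.7)
dT = 16.072 C

16.072


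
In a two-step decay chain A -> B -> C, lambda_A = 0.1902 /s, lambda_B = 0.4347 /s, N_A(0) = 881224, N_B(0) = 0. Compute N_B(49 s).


N_B(t) = lambda_A * N_A0 / (lambda_B - lambda_A) * [exp(-lambda_A*t) - exp(-lambda_B*t)]
exp(-0.1902*49) = 8.963183e-05; exp(-0.4347*49) = 5.615614e-10
N_B = 0.1902 * 881224 / (0.4347 - 0.1902) * (8.963183e-05 - 5.615614e-10)
N_B = 61.444

61.444


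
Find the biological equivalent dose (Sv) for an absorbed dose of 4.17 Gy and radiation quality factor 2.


H = D * Q
H = 4.17 * 2
H = 8.3400 Sv

8.3400


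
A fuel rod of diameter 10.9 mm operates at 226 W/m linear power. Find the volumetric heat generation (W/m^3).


r = D / 2 / 1000 = 10.9 / 2 / 1000 = 0.00545 m
q''' = q' / (pi * r^2)
q''' = 226 / (pi * 0.00545^2)
q''' = 2.4220e+06 W/m^3

2.4220e+06


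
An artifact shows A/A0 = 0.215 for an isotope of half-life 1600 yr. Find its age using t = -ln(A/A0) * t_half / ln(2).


lambda = ln(2) / t_half = ln(2) / 1600 = 4.332170e-04 /yr
t = -ln(A/A0) / lambda
t = -ln(0.215) / 4.332170e-04
t = 3548.1 yr

3548.1


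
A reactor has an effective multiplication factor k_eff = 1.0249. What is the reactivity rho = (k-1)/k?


rho = (k_eff - 1) / k_eff
rho = (1.0249 - 1) / 1.0249
rho = 0.024295

0.024295


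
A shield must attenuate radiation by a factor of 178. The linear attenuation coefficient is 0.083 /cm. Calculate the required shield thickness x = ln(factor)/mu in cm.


x = ln(factor) / mu
x = ln(178) / 0.083
x = 62.431 cm

62.431


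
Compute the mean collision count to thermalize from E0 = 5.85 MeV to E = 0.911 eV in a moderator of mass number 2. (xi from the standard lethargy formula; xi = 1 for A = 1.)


xi = 1 + (A-1)^2/(2A)*ln((A-1)/(A+1)) = 0.7253469 (for A = 2)
n = ln(E0/E) / xi
n = ln(5.85e6 / 0.911) / 0.7253469
n = ln(6.421515e+06) / 0.7253469 = 21.611

21.611


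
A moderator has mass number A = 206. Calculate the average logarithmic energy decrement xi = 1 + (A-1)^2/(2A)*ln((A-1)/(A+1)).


xi = 1 + (A-1)^2/(2A) * ln((A-1)/(A+1))
xi = 1 + (206-1)^2/(2*206) * ln((206-1)/(206 +1))
xi = 0.0096774

0.0096774


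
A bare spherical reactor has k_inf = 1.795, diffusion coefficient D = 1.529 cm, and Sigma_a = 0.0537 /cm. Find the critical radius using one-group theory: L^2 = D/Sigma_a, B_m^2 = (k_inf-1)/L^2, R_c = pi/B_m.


L^2 = D / Sigma_a = 1.529 / 0.0537 = 28.47300 cm^2
B_m^2 = (k_inf - 1) / L^2 = (1.795 - 1) / 28.47300 = 0.02792119 /cm^2
For a bare sphere: B_g = pi/R, so R_c = pi / sqrt(B_m^2)
R_c = pi / sqrt(0.02792119) = 18.801 cm

18.801


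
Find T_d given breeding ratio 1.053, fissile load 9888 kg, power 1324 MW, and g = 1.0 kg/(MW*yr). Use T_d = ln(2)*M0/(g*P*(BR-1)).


Breeding gain G = BR - 1 = 1.053 - 1 = 0.053
Fissile production rate = g * P * G = 1.0 * 1324 * 0.053 = 70.172 kg/yr
T_d = ln(2) * M0 / (g * P * G)
T_d = ln(2) * 9888 / 70.172 = 97.672 yr

97.672


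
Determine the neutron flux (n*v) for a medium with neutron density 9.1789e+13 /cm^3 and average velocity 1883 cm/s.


phi = n * v
phi = 9.1789e+13 * 1883
phi = 1.7284e+17 /cm^2/s

1.7284e+17


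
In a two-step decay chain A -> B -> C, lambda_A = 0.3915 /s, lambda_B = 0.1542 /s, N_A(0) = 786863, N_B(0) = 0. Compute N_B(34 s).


N_B(t) = lambda_A * N_A0 / (lambda_B - lambda_A) * [exp(-lambda_A*t) - exp(-lambda_B*t)]
exp(-0.3915*34) = 1.656175e-06; exp(-0.1542*34) = 0.005285437
N_B = 0.3915 * 786863 / (0.1542 - 0.3915) * (1.656175e-06 - 0.005285437)
N_B = 6859.3

6859.3


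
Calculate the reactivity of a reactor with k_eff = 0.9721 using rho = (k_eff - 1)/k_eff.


rho = (k_eff - 1) / k_eff
rho = (0.9721 - 1) / 0.9721
rho = -0.028701

-0.028701


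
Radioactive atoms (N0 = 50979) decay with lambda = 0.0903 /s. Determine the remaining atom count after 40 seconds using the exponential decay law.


N = N0 * exp(-lambda * t)
N = 50979 * exp(-0.0903 * 40)
N = 1376.3

1376.3


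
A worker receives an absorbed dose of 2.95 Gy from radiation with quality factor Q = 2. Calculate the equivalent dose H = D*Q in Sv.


H = D * Q
H = 2.95 * 2
H = 5.9000 Sv

5.9000


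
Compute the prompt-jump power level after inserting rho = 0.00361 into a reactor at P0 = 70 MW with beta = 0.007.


P1/P0 = beta / (beta - rho)
P1/P0 = 0.007 / (0.007 - 0.00361) = 2.064897
P1 = 70 * 2.064897 = 144.54 MW

144.54


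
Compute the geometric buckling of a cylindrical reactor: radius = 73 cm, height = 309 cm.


B^2 = (2.405/R)^2 + (pi/H)^2
B^2 = (2.405/73)^2 + (pi/309)^2
B^2 = 0.0011888 /cm^2

0.0011888


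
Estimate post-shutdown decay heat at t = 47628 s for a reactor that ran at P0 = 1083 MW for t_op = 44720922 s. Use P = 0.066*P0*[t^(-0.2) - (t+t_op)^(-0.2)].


P/P0 = 0.066 * [t^(-0.2) - (t + t_op)^(-0.2)]
P/P0 = 0.066 * [47628^(-0.2) - (47628 + 44720922)^(-0.2)]
P/P0 = 0.066 * [0.1159919 - 0.02949887] = 0.005708540
P = 1083 * 0.005708540 = 6.1823 MW

6.1823


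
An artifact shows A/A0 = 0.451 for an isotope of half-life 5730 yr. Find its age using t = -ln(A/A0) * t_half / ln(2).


lambda = ln(2) / t_half = ln(2) / 5730 = 1.209681e-04 /yr
t = -ln(A/A0) / lambda
t = -ln(0.451) / 1.209681e-04
t = 6582.6 yr

6582.6


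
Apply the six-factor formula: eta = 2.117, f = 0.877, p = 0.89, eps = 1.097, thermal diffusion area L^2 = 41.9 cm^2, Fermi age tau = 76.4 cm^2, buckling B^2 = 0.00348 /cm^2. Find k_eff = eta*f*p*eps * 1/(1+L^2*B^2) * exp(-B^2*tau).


k_inf = eta*f*p*eps = 2.117*0.877*0.89*1.097 = 1.812663
P_TNL = 1/(1 + L^2*B^2) = 1/(1 + 41.9*0.00348) = 0.8727435
P_FNL = exp(-B^2*tau) = exp(-0.00348*76.4) = 0.7665372
k_eff = k_inf * P_TNL * P_FNL = 1.812663 * 0.8727435 * 0.7665372
k_eff = 1.2127

1.2127


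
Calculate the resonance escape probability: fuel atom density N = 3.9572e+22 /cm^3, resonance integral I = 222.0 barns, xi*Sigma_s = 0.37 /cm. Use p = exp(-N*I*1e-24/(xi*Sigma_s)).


p = exp(-N * I * 1e-24 / (xi*Sigma_s))
p = exp(-3.9572e+22 * 222.0 * 1e-24 / 0.37)
p = 4.8804e-11

4.8804e-11


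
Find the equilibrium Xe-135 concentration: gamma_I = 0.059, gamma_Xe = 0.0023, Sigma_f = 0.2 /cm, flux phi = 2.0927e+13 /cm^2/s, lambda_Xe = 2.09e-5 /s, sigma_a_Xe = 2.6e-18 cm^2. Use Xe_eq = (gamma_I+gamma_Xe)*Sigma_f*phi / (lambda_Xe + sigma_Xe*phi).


Xe_eq = (gamma_I + gamma_Xe) * Sigma_f * phi / (lambda_Xe + sigma_Xe * phi)
Numerator = (0.059 + 0.0023) * 0.2 * 2.0927e+13 = 2.565650e+11
Denominator = 2.09e-5 + 2.6e-18 * 2.0927e+13 = 7.531020e-05
Xe_eq = 2.565650e+11 / 7.531020e-05 = 3.4068e+15 /cm^3

3.4068e+15


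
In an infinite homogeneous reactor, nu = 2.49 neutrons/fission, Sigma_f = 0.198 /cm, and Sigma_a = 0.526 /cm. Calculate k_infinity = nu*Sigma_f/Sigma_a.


k_inf = nu * Sigma_f / Sigma_a
k_inf = 2.49 * 0.198 / 0.526
k_inf = 0.93730

0.93730


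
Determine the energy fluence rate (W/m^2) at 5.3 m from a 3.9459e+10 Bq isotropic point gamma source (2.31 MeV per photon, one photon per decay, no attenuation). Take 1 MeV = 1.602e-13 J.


psi = A * E * 1.602e-13 / (4*pi*r^2)
psi = 3.9459e+10 * 2.31 * 1.602e-13 / (4*pi*5.3^2)
psi = 4.1367e-05 W/m^2

4.1367e-05


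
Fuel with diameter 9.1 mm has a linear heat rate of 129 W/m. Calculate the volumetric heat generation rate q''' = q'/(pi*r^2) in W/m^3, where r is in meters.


r = D / 2 / 1000 = 9.1 / 2 / 1000 = 0.00455 m
q''' = q' / (pi * r^2)
q''' = 129 / (pi * 0.00455^2)
q''' = 1.9834e+06 W/m^3

1.9834e+06


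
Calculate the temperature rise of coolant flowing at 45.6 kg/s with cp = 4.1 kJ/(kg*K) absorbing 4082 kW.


dT = Q / (m_dot * cp)
dT = 4082 / (45.6 * 4.1)
dT = 21.834 C

21.834


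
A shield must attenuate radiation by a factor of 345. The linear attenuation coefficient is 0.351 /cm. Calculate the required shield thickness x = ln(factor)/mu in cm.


x = ln(factor) / mu
x = ln(345) / 0.351
x = 16.648 cm

16.648


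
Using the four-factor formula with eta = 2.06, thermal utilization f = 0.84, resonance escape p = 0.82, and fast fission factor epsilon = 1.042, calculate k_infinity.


k_inf = eta * f * p * epsilon
k_inf = 2.06 * 0.84 * 0.82 * 1.042
k_inf = 1.4785

1.4785


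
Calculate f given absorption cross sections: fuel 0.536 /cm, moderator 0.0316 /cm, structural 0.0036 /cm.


f = Sigma_a_fuel / (Sigma_a_fuel + Sigma_a_mod + Sigma_a_other)
f = 0.536 / (0.536 + 0.0316 + 0.0036)
f = 0.93838

0.93838


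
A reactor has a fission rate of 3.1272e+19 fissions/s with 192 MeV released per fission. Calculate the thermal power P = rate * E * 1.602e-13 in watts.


P = fission_rate * E_MeV * 1.602e-13
P = 3.1272e+19 * 192 * 1.602e-13
P = 9.6188e+08 W

9.6188e+08


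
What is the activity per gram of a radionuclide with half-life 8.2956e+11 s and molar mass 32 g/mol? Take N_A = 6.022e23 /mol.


lambda = ln(2) / t_half = ln(2) / 8.2956e+11 = 8.355600e-13 /s
SA = lambda * N_A / M
SA = 8.355600e-13 * 6.022e23 / 32
SA = 1.5724e+10 Bq/g

1.5724e+10


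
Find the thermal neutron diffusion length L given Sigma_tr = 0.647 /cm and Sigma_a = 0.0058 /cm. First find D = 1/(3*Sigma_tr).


D = 1 / (3 * Sigma_tr) = 1 / (3 * 0.647) = 0.5151984 cm
L = sqrt(D / Sigma_a)
L = sqrt(0.5151984 / 0.0058)
L = 9.4248 cm

9.4248


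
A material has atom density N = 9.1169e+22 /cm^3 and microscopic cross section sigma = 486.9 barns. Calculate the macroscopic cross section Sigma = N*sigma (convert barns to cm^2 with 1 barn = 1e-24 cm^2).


Sigma = N * sigma_barns * 1e-24
Sigma = 9.1169e+22 * 486.9 * 1e-24
Sigma = 44.390 /cm

44.390


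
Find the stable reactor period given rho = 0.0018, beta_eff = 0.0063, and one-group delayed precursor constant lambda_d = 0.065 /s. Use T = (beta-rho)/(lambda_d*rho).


T = (beta - rho) / (lambda_d * rho)
T = (0.0063 - 0.0018) / (0.065 * 0.0018)
T = 38.462 s

38.462


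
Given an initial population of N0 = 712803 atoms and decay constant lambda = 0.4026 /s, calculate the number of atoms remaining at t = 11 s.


N = N0 * exp(-lambda * t)
N = 712803 * exp(-0.4026 * 11)
N = 8504.6

8504.6


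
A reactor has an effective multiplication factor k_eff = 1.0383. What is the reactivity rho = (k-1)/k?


rho = (k_eff - 1) / k_eff
rho = (1.0383 - 1) / 1.0383
rho = 0.036887

0.036887


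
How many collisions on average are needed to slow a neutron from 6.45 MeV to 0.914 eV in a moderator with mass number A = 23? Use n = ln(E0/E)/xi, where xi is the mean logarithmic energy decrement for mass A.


xi = 1 + (A-1)^2/(2A)*ln((A-1)/(A+1)) = 0.08448899 (for A = 23)
n = ln(E0/E) / xi
n = ln(6.45e6 / 0.914) / 0.08448899
n = ln(7.056893e+06) / 0.08448899 = 186.65

186.65


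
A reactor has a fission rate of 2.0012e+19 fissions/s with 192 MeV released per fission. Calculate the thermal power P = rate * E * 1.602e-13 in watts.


P = fission_rate * E_MeV * 1.602e-13
P = 2.0012e+19 * 192 * 1.602e-13
P = 6.1554e+08 W

6.1554e+08


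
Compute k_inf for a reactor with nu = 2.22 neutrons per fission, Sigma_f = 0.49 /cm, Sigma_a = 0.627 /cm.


k_inf = nu * Sigma_f / Sigma_a
k_inf = 2.22 * 0.49 / 0.627
k_inf = 1.7349

1.7349


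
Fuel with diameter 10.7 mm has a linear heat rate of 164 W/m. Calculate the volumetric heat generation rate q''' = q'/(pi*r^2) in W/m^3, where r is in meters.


r = D / 2 / 1000 = 10.7 / 2 / 1000 = 0.00535 m
q''' = q' / (pi * r^2)
q''' = 164 / (pi * 0.00535^2)
q''' = 1.8238e+06 W/m^3

1.8238e+06


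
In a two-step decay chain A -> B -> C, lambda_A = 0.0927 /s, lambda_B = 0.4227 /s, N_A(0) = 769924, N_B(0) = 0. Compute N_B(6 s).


N_B(t) = lambda_A * N_A0 / (lambda_B - lambda_A) * [exp(-lambda_A*t) - exp(-lambda_B*t)]
exp(-0.0927*6) = 0.5733838; exp(-0.4227*6) = 0.07916666
N_B = 0.0927 * 769924 / (0.4227 - 0.0927) * (0.5733838 - 0.07916666)
N_B = 106889

106889


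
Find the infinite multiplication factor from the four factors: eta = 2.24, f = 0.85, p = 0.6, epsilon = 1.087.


k_inf = eta * f * p * epsilon
k_inf = 2.24 * 0.85 * 0.6 * 1.087
k_inf = 1.2418

1.2418


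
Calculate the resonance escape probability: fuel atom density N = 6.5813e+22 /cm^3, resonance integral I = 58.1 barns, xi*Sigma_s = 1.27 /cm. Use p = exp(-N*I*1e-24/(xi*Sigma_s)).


p = exp(-N * I * 1e-24 / (xi*Sigma_s))
p = exp(-6.5813e+22 * 58.1 * 1e-24 / 1.27)
p = 0.049252

0.049252


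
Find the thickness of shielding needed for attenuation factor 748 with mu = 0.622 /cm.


x = ln(factor) / mu
x = ln(748) / 0.622
x = 10.639 cm

10.639


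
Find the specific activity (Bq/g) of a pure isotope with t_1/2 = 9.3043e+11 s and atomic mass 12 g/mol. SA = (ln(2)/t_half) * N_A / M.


lambda = ln(2) / t_half = ln(2) / 9.3043e+11 = 7.449751e-13 /s
SA = lambda * N_A / M
SA = 7.449751e-13 * 6.022e23 / 12
SA = 3.7385e+10 Bq/g

3.7385e+10


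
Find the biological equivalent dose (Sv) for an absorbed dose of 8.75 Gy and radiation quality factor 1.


H = D * Q
H = 8.75 * 1
H = 8.7500 Sv

8.7500


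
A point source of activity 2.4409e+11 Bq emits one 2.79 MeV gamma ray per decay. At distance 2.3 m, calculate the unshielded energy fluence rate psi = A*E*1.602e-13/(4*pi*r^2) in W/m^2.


psi = A * E * 1.602e-13 / (4*pi*r^2)
psi = 2.4409e+11 * 2.79 * 1.602e-13 / (4*pi*2.3^2)
psi = 0.0016412 W/m^2

0.0016412


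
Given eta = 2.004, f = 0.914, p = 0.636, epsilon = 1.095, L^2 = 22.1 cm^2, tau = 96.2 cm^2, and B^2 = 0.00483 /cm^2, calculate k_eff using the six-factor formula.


k_inf = eta*f*p*eps = 2.004*0.914*0.636*1.095 = 1.275602
P_TNL = 1/(1 + L^2*B^2) = 1/(1 + 22.1*0.00483) = 0.9035521
P_FNL = exp(-B^2*tau) = exp(-0.00483*96.2) = 0.6283575
k_eff = k_inf * P_TNL * P_FNL = 1.275602 * 0.9035521 * 0.6283575
k_eff = 0.72423

0.72423


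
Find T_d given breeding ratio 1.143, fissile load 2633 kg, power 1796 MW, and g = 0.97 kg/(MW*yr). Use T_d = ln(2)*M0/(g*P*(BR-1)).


Breeding gain G = BR - 1 = 1.143 - 1 = 0.143
Fissile production rate = g * P * G = 0.97 * 1796 * 0.143 = 249.12316 kg/yr
T_d = ln(2) * M0 / (g * P * G)
T_d = ln(2) * 2633 / 249.12316 = 7.3259 yr

7.3259


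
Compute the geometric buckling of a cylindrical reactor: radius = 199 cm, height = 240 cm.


B^2 = (2.405/R)^2 + (pi/H)^2
B^2 = (2.405/199)^2 + (pi/240)^2
B^2 = 3.1740e-04 /cm^2

3.1740e-04


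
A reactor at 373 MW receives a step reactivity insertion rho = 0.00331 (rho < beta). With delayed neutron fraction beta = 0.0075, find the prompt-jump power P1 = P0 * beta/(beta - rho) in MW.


P1/P0 = beta / (beta - rho)
P1/P0 = 0.0075 / (0.0075 - 0.00331) = 1.789976
P1 = 373 * 1.789976 = 667.66 MW

667.66


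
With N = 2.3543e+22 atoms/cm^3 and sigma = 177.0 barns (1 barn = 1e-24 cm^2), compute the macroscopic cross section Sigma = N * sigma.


Sigma = N * sigma_barns * 1e-24
Sigma = 2.3543e+22 * 177.0 * 1e-24
Sigma = 4.1671 /cm

4.1671


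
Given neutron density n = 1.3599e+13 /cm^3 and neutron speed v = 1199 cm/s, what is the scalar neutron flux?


phi = n * v
phi = 1.3599e+13 * 1199
phi = 1.6305e+16 /cm^2/s

1.6305e+16


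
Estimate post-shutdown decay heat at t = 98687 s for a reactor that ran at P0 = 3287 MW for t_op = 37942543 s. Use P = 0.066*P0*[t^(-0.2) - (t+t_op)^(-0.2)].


P/P0 = 0.066 * [t^(-0.2) - (t + t_op)^(-0.2)]
P/P0 = 0.066 * [98687^(-0.2) - (98687 + 37942543)^(-0.2)]
P/P0 = 0.066 * [0.1002647 - 0.03047538] = 0.004606095
P = 3287 * 0.004606095 = 15.140 MW

15.140


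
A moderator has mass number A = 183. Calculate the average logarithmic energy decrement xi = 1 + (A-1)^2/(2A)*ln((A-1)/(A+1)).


xi = 1 + (A-1)^2/(2A) * ln((A-1)/(A+1))
xi = 1 + (183-1)^2/(2*183) * ln((183-1)/(183 +1))
xi = 0.010889

0.010889


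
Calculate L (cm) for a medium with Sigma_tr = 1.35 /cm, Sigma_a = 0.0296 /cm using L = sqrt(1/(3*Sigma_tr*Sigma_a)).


D = 1 / (3 * Sigma_tr) = 1 / (3 * 1.35) = 0.2469136 cm
L = sqrt(D / Sigma_a)
L = sqrt(0.2469136 / 0.0296)
L = 2.8882 cm

2.8882


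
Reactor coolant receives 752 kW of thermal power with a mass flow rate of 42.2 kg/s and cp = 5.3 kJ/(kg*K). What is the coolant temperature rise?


dT = Q / (m_dot * cp)
dT = 752 / (42.2 * 5.3)
dT = 3.3622 C

3.3622


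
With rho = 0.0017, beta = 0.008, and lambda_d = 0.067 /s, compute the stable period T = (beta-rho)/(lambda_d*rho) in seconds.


T = (beta - rho) / (lambda_d * rho)
T = (0.008 - 0.0017) / (0.067 * 0.0017)
T = 55.312 s

55.312


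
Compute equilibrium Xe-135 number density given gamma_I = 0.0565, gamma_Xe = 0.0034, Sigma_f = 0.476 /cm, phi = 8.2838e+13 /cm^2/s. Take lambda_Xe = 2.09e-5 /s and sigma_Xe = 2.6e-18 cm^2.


Xe_eq = (gamma_I + gamma_Xe) * Sigma_f * phi / (lambda_Xe + sigma_Xe * phi)
Numerator = (0.0565 + 0.0034) * 0.476 * 8.2838e+13 = 2.361910e+12
Denominator = 2.09e-5 + 2.6e-18 * 8.2838e+13 = 2.362788e-04
Xe_eq = 2.361910e+12 / 2.362788e-04 = 9.9963e+15 /cm^3

9.9963e+15


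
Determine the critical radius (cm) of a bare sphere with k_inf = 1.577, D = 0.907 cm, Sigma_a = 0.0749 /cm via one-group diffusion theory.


L^2 = D / Sigma_a = 0.907 / 0.0749 = 12.10948 cm^2
B_m^2 = (k_inf - 1) / L^2 = (1.577 - 1) / 12.10948 = 0.04764862 /cm^2
For a bare sphere: B_g = pi/R, so R_c = pi / sqrt(B_m^2)
R_c = pi / sqrt(0.04764862) = 14.392 cm

14.392


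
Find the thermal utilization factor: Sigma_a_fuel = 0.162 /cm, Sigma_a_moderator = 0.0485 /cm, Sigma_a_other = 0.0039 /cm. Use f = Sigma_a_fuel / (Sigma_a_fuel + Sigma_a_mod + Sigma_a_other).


f = Sigma_a_fuel / (Sigma_a_fuel + Sigma_a_mod + Sigma_a_other)
f = 0.162 / (0.162 + 0.0485 + 0.0039)
f = 0.75560

0.75560


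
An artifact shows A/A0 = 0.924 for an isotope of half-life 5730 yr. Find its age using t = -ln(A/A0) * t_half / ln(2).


lambda = ln(2) / t_half = ln(2) / 5730 = 1.209681e-04 /yr
t = -ln(A/A0) / lambda
t = -ln(0.924) / 1.209681e-04
t = 653.42 yr

653.42


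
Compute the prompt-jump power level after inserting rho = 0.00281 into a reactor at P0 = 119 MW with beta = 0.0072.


P1/P0 = beta / (beta - rho)
P1/P0 = 0.0072 / (0.0072 - 0.00281) = 1.640091
P1 = 119 * 1.640091 = 195.17 MW

195.17


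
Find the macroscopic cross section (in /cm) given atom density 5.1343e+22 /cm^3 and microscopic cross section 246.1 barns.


Sigma = N * sigma_barns * 1e-24
Sigma = 5.1343e+22 * 246.1 * 1e-24
Sigma = 12.636 /cm

12.636


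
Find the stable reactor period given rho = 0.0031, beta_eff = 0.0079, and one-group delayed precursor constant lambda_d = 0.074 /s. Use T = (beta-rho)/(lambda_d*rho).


T = (beta - rho) / (lambda_d * rho)
T = (0.0079 - 0.0031) / (0.074 * 0.0031)
T = 20.924 s

20.924


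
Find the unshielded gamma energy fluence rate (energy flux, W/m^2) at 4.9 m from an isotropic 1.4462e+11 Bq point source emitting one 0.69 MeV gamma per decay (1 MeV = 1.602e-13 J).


psi = A * E * 1.602e-13 / (4*pi*r^2)
psi = 1.4462e+11 * 0.69 * 1.602e-13 / (4*pi*4.9^2)
psi = 5.2983e-05 W/m^2

5.2983e-05


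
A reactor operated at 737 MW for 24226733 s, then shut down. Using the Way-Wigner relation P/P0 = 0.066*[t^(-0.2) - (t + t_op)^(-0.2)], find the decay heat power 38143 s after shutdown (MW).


P/P0 = 0.066 * [t^(-0.2) - (t + t_op)^(-0.2)]
P/P0 = 0.066 * [38143^(-0.2) - (38143 + 24226733)^(-0.2)]
P/P0 = 0.066 * [0.1212599 - 0.03334298] = 0.005802517
P = 737 * 0.005802517 = 4.2765 MW

4.2765


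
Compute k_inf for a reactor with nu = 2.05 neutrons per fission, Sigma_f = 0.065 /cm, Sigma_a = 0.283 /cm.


k_inf = nu * Sigma_f / Sigma_a
k_inf = 2.05 * 0.065 / 0.283
k_inf = 0.47085

0.47085


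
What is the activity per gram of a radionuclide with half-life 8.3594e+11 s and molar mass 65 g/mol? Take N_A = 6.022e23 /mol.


lambda = ln(2) / t_half = ln(2) / 8.3594e+11 = 8.291829e-13 /s
SA = lambda * N_A / M
SA = 8.291829e-13 * 6.022e23 / 65
SA = 7.6821e+09 Bq/g

7.6821e+09


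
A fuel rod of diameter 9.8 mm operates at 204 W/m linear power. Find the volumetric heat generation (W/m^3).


r = D / 2 / 1000 = 9.8 / 2 / 1000 = 0.0049 m
q''' = q' / (pi * r^2)
q''' = 204 / (pi * 0.0049^2)
q''' = 2.7045e+06 W/m^3

2.7045e+06


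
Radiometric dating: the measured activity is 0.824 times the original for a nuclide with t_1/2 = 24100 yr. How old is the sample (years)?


lambda = ln(2) / t_half = ln(2) / 24100 = 2.876129e-05 /yr
t = -ln(A/A0) / lambda
t = -ln(0.824) / 2.876129e-05
t = 6730.7 yr

6730.7


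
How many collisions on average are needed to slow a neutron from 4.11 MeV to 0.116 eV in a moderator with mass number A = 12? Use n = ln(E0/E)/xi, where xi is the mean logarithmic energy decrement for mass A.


xi = 1 + (A-1)^2/(2A)*ln((A-1)/(A+1)) = 0.1577690 (for A = 12)
n = ln(E0/E) / xi
n = ln(4.11e6 / 0.116) / 0.1577690
n = ln(3.543103e+07) / 0.1577690 = 110.18

110.18


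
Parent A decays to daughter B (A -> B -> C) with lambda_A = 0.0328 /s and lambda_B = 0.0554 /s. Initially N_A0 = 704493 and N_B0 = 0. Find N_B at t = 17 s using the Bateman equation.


N_B(t) = lambda_A * N_A0 / (lambda_B - lambda_A) * [exp(-lambda_A*t) - exp(-lambda_B*t)]
exp(-0.0328*17) = 0.5725816; exp(-0.0554*17) = 0.3899253
N_B = 0.0328 * 704493 / (0.0554 - 0.0328) * (0.5725816 - 0.3899253)
N_B = 186757

186757


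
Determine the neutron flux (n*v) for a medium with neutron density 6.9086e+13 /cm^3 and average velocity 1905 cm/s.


phi = n * v
phi = 6.9086e+13 * 1905
phi = 1.3161e+17 /cm^2/s

1.3161e+17


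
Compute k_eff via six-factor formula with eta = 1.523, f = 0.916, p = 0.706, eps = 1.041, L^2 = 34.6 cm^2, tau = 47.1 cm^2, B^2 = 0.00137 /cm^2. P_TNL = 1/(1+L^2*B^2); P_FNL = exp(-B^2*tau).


k_inf = eta*f*p*eps = 1.523*0.916*0.706*1.041 = 1.025300
P_TNL = 1/(1 + L^2*B^2) = 1/(1 + 34.6*0.00137) = 0.9547433
P_FNL = exp(-B^2*tau) = exp(-0.00137*47.1) = 0.9375108
k_eff = k_inf * P_TNL * P_FNL = 1.025300 * 0.9547433 * 0.9375108
k_eff = 0.91773

0.91773


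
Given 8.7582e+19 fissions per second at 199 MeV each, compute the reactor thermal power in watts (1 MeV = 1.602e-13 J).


P = fission_rate * E_MeV * 1.602e-13
P = 8.7582e+19 * 199 * 1.602e-13
P = 2.7921e+09 W

2.7921e+09


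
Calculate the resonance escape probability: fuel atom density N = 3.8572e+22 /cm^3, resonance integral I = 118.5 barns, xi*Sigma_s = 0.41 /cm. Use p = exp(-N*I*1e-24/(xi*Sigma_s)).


p = exp(-N * I * 1e-24 / (xi*Sigma_s))
p = exp(-3.8572e+22 * 118.5 * 1e-24 / 0.41)
p = 1.4400e-05

1.4400e-05


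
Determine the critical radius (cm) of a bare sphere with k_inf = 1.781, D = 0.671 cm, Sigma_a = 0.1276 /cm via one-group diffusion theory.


L^2 = D / Sigma_a = 0.671 / 0.1276 = 5.258621 cm^2
B_m^2 = (k_inf - 1) / L^2 = (1.781 - 1) / 5.258621 = 0.1485180 /cm^2
For a bare sphere: B_g = pi/R, so R_c = pi / sqrt(B_m^2)
R_c = pi / sqrt(0.1485180) = 8.1519 cm

8.1519


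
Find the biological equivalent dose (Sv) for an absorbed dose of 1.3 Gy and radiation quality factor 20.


H = D * Q
H = 1.3 * 20
H = 26.000 Sv

26.000


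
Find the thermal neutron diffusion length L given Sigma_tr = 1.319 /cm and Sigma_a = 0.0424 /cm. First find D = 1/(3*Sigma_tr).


D = 1 / (3 * Sigma_tr) = 1 / (3 * 1.319) = 0.2527167 cm
L = sqrt(D / Sigma_a)
L = sqrt(0.2527167 / 0.0424)
L = 2.4414 cm

2.4414


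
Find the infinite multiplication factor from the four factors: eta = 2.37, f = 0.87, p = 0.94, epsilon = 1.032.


k_inf = eta * f * p * epsilon
k_inf = 2.37 * 0.87 * 0.94 * 1.032
k_inf = 2.0002

2.0002


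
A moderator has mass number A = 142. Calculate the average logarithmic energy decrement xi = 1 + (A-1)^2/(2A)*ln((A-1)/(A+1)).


xi = 1 + (A-1)^2/(2A) * ln((A-1)/(A+1))
xi = 1 + (142-1)^2/(2*142) * ln((142-1)/(142 +1))
xi = 0.014019

0.014019


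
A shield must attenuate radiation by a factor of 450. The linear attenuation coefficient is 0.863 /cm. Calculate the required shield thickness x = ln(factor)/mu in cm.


x = ln(factor) / mu
x = ln(450) / 0.863
x = 7.0791 cm

7.0791


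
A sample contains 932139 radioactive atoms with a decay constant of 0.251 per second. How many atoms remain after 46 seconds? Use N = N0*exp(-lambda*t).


N = N0 * exp(-lambda * t)
N = 932139 * exp(-0.251 * 46)
N = 9.0181

9.0181


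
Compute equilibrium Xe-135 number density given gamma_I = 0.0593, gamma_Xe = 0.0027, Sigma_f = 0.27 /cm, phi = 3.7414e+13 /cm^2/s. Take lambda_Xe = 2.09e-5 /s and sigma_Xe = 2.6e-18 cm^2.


Xe_eq = (gamma_I + gamma_Xe) * Sigma_f * phi / (lambda_Xe + sigma_Xe * phi)
Numerator = (0.0593 + 0.0027) * 0.27 * 3.7414e+13 = 6.263104e+11
Denominator = 2.09e-5 + 2.6e-18 * 3.7414e+13 = 1.181764e-04
Xe_eq = 6.263104e+11 / 1.181764e-04 = 5.2998e+15 /cm^3

5.2998e+15


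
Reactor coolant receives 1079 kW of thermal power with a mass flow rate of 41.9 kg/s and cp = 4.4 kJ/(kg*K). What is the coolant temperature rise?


dT = Q / (m_dot * cp)
dT = 1079 / (41.9 * 4.4)
dT = 5.8527 C

5.8527


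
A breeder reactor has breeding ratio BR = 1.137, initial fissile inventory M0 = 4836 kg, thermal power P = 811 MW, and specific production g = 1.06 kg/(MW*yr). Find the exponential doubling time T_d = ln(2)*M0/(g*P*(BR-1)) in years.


Breeding gain G = BR - 1 = 1.137 - 1 = 0.137
Fissile production rate = g * P * G = 1.06 * 811 * 0.137 = 117.77342 kg/yr
T_d = ln(2) * M0 / (g * P * G)
T_d = ln(2) * 4836 / 117.77342 = 28.462 yr

28.462
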